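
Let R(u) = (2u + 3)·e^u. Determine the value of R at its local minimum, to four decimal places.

-0.1642

R'(u) = 2·e^u + (2u + 3)·1·e^u = (2u + 5)·e^u. Since e^u > 0, the only critical point is u = -5/2.
R''(-5/2) has the same sign as 2 > 0, so this is a local minimum.
R(-5/2) = (-2)·e^(-5/2) ≈ -0.1642.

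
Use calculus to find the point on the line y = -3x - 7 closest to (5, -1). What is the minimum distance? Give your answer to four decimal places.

6.6408

Minimize D(x)^2 = (x - 5)^2 + (-3x - 6)^2.
d/dx[D^2] = 2(x - 5) + 2·(-3)·(-3x - 6) = 0 ⇒ x = -13/10.
Then y = -31/10 and the distance is √(441/10) ≈ 6.6408.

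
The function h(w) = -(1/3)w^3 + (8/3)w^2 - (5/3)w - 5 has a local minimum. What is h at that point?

h'(w) = -w^2 + (16/3)w - 5/3 = 0 at w = 1/3, 5.
Since h''(w) = -2w + 16/3, we get h''(1/3) = 14/3 > 0 ⇒ local minimum; h''(5) = -14/3 < 0 ⇒ local maximum.
The local minimum is h(1/3) = -427/81.

-427/81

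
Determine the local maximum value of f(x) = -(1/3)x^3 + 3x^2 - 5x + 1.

f'(x) = -x^2 + 6x - 5 = 0 at x = 1, 5.
Second-derivative test with f''(x) = -2x + 6: f''(1) = 4 > 0 ⇒ local minimum; f''(5) = -4 < 0 ⇒ local maximum.
The local maximum is f(5) = 28/3.

28/3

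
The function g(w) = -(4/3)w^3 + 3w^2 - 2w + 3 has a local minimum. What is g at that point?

31/12

Critical points: g'(w) = -4w^2 + 6w - 2 vanishes at w = 1/2, 1.
Since g''(w) = -8w + 6, we get g''(1/2) = 2 > 0 ⇒ local minimum; g''(1) = -2 < 0 ⇒ local maximum.
Thus g has its local minimum at w = 1/2, with value 31/12.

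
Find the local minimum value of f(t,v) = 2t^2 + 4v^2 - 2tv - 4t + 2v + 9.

∂f/∂t = 4t - 2v - 4 = 0 and ∂f/∂v = -2t + 8v + 2 = 0, so (t, v) = (1, 0).
The Hessian has f_{tt} = 4, f_{vv} = 8, f_{tv} = -2, giving D = 28 > 0 with f_{tt} > 0, so the point is a local minimum.
f(1, 0) = 7.

7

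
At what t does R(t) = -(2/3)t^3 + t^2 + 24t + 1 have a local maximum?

4

R'(t) = -2t^2 + 2t + 24. Setting R'(t) = 0 gives t ∈ {-3, 4}.
Second-derivative test with R''(t) = -4t + 2: R''(-3) = 14 > 0 ⇒ local minimum; R''(4) = -14 < 0 ⇒ local maximum.
Thus R has its local maximum at t = 4, with value 211/3.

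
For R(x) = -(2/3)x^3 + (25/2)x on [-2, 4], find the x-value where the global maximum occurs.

5/2

R'(x) = -2x^2 + 25/2, whose only zero in [-2, 4] is x = 5/2.
Candidates: R(-2) = -59/3; R(5/2) = 125/6; R(4) = 22/3.
Hence the absolute maximum is 125/6 at x = 5/2.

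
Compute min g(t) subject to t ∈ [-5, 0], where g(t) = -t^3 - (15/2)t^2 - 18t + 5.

5

Differentiating, g'(t) = -3t^2 - 15t - 18; which vanishes at t = -3 and t = -2.
Candidates: g(-5) = 65/2,  g(-3) = 37/2,  g(-2) = 19,  g(0) = 5.
Hence the absolute minimum is 5 at t = 0.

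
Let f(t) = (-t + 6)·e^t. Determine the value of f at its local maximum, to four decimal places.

148.4132

By the product rule, f'(t) = (-t + 5)·e^t. Since e^t > 0, the only critical point is t = 5.
f''(5) has the same sign as -1 < 0, so this is a local maximum.
f(5) = (1)·e^(5) ≈ 148.4132.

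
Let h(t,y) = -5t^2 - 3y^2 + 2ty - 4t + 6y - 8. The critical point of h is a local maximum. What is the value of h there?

∂h/∂t = -10t + 2y - 4 = 0 and ∂h/∂y = 2t - 6y + 6 = 0, so (t, y) = (-3/14, 13/14).
The Hessian has h_{tt} = -10, h_{yy} = -6, h_{ty} = 2, giving D = 56 > 0 with h_{tt} < 0, so the point is a local maximum.
h(-3/14, 13/14) = -67/14.

-67/14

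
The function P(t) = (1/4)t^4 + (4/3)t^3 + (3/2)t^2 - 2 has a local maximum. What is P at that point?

P'(t) = t^3 + 4t^2 + 3t. Setting P'(t) = 0 gives t ∈ {-3, -1, 0}.
Since P''(t) = 3t^2 + 8t + 3, we get P''(-3) = 6 > 0 ⇒ local minimum; P''(-1) = -2 < 0 ⇒ local maximum; P''(0) = 3 > 0 ⇒ local minimum.
The local maximum is P(-1) = -19/12.

-19/12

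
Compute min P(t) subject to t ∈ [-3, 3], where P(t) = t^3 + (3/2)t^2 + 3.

-21/2

P'(t) = 3t^2 + 3t, which vanishes at t = -1 and t = 0.
Evaluating at the critical points and endpoints: P(-3) = -21/2,  P(-1) = 7/2,  P(0) = 3,  P(3) = 87/2.
The minimum over the interval is -21/2, attained at t = -3.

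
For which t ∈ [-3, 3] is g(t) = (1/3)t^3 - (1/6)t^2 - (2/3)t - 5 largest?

3

Differentiating, g'(t) = t^2 - (1/3)t - 2/3; which vanishes at t = -2/3 and t = 1.
Compare values at every candidate in [-3, 3]: g(-3) = -27/2, g(-2/3) = -383/81, g(1) = -11/2, g(3) = 1/2.
Hence the absolute maximum is 1/2 at t = 3.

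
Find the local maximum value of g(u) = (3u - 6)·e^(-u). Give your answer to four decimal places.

0.1494

By the product rule, g'(u) = (-3u + 9)·e^(-u). Since e^(-u) > 0, the only critical point is u = 3.
g''(3) has the same sign as -3 < 0, so this is a local maximum.
g(3) = (3)·e^(-3) ≈ 0.1494.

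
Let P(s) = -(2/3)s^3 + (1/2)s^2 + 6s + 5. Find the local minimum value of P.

Critical points: P'(s) = -2s^2 + s + 6 vanishes at s = -3/2, 2.
P''(s) = -4s + 1. P''(-3/2) = 7 > 0 ⇒ local minimum; P''(2) = -7 < 0 ⇒ local maximum.
So the local minimum value is P(-3/2) = -5/8.

-5/8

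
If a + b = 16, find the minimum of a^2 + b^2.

128

With a + b = 16, a^2 + b^2 = a^2 + (16 − a)^2.
The derivative 2a − 2(16 − a) = 4a − 32 vanishes at a = 8; second derivative 4 > 0, a minimum.
The minimum is 2·(8)^2 = 128.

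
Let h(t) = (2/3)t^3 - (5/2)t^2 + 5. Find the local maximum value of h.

h'(t) = 2t^2 - 5t = 0 at t = 0, 5/2.
h''(t) = 4t - 5. h''(0) = -5 < 0 ⇒ local maximum; h''(5/2) = 5 > 0 ⇒ local minimum.
Thus h has its local maximum at t = 0, with value 5.

5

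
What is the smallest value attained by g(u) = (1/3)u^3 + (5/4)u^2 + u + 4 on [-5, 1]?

-137/12

The derivative is u^2 + (5/2)u + 1, which vanishes at u = -2 and u = -1/2.
Compare values at every candidate in [-5, 1]: g(-5) = -137/12, g(-2) = 13/3, g(-1/2) = 181/48, g(1) = 79/12.
So the minimum is g(-5) = -137/12.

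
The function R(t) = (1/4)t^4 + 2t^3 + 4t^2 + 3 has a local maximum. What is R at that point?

7

Critical points: R'(t) = t^3 + 6t^2 + 8t vanishes at t = -4, -2, 0.
R''(t) = 3t^2 + 12t + 8. R''(-4) = 8 > 0 ⇒ local minimum; R''(-2) = -4 < 0 ⇒ local maximum; R''(0) = 8 > 0 ⇒ local minimum.
The local maximum is R(-2) = 7.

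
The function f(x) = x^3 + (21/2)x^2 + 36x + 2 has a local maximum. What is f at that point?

-38

f'(x) = 3x^2 + 21x + 36. Setting f'(x) = 0 gives x ∈ {-4, -3}.
Since f''(x) = 6x + 21, we get f''(-4) = -3 < 0 ⇒ local maximum; f''(-3) = 3 > 0 ⇒ local minimum.
So the local maximum value is f(-4) = -38.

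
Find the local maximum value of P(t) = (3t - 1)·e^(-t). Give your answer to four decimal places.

0.7908

Differentiating with the product rule gives P'(t) = (-3t + 4)·e^(-t). Since e^(-t) > 0, the only critical point is t = 4/3.
P''(4/3) has the same sign as -3 < 0, so this is a local maximum.
P(4/3) = (3)·e^(-4/3) ≈ 0.7908.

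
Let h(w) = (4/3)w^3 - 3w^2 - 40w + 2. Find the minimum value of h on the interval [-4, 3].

-109

The derivative is 4w^2 - 6w - 40, whose only zero in [-4, 3] is w = -5/2.
Compare values at every candidate in [-4, 3]: h(-4) = 86/3, h(-5/2) = 749/12, h(3) = -109.
Hence the absolute minimum is -109 at w = 3.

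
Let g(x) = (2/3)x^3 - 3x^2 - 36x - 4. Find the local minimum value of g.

g'(x) = 2x^2 - 6x - 36. Setting g'(x) = 0 gives x ∈ {-3, 6}.
Since g''(x) = 4x - 6, we get g''(-3) = -18 < 0 ⇒ local maximum; g''(6) = 18 > 0 ⇒ local minimum.
The local minimum is g(6) = -184.

-184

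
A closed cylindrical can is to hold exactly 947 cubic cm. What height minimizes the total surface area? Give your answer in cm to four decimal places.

With radius r and height h, πr²h = 947 so h = 947/(πr²), and S(r) = 2πr² + 2πrh = 2πr² + 2·947/r.
S'(r) = 4πr − 2·947/r² = 0 ⇒ r³ = 947/(2π), so r ≈ 5.3218 and h = 2r ≈ 10.6436.
S''(r) = 4π + 4·947/r³ > 0, so this is the minimum; S ≈ 533.8442.

10.6436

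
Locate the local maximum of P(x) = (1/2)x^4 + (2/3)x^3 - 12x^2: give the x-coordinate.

P'(x) = 2x^3 + 2x^2 - 24x = 0 at x = -4, 0, 3.
P''(x) = 6x^2 + 4x - 24. P''(-4) = 56 > 0 ⇒ local minimum; P''(0) = -24 < 0 ⇒ local maximum; P''(3) = 42 > 0 ⇒ local minimum.
The local maximum is P(0) = 0.

0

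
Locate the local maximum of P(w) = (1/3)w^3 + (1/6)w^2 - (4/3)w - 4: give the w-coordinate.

-4/3

P'(w) = w^2 + (1/3)w - 4/3. Setting P'(w) = 0 gives w ∈ {-4/3, 1}.
Second-derivative test with P''(w) = 2w + 1/3: P''(-4/3) = -7/3 < 0 ⇒ local maximum; P''(1) = 7/3 > 0 ⇒ local minimum.
Thus P has its local maximum at w = -4/3, with value -220/81.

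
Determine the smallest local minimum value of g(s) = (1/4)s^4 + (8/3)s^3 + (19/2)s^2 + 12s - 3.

g'(s) = s^3 + 8s^2 + 19s + 12 = 0 at s = -4, -3, -1.
Second-derivative test with g''(s) = 3s^2 + 16s + 19: g''(-4) = 3 > 0 ⇒ local minimum; g''(-3) = -2 < 0 ⇒ local maximum; g''(-1) = 6 > 0 ⇒ local minimum.
Thus g has its smallest local minimum at s = -1, with value -95/12.

-95/12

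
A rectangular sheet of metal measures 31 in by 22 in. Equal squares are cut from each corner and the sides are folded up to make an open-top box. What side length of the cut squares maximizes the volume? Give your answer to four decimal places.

4.2296

With cut size x, the volume is V(x) = x(31 − 2x)(22 − 2x) for 0 < x < 11.
V'(x) = 12x^2 − 212x + 682. Setting V'(x) = 0 gives x ≈ 4.2296 (the root in (0, 11)).
V''(x) = 24x − 212 is negative there, so this is the maximum; V ≈ 1290.9605.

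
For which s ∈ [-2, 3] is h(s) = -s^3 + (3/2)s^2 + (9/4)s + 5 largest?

The derivative is -3s^2 + 3s + 9/4, which vanishes at s = -1/2 and s = 3/2.
Compare values at every candidate in [-2, 3]: h(-2) = 29/2,  h(-1/2) = 35/8,  h(3/2) = 67/8,  h(3) = -7/4.
The maximum over the interval is 29/2, attained at s = -2.

-2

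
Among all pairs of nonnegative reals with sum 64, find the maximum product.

With x + y = 64, the product is P(x) = x(64 − x).
P'(x) = 64 − 2x = 0 gives x = 32; P'' = −2 < 0, so this is the maximum.
P = 32·32 = 1024.

1024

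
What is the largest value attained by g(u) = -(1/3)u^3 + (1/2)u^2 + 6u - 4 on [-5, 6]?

121/6

g'(u) = -u^2 + u + 6, which vanishes at u = -2 and u = 3.
Compare values at every candidate in [-5, 6]: g(-5) = 121/6,  g(-2) = -34/3,  g(3) = 19/2,  g(6) = -22.
Hence the absolute maximum is 121/6 at u = -5.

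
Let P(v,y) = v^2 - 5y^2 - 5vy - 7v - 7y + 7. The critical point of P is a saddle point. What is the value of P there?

364/45

∂P/∂v = 2v - 5y - 7 = 0 and ∂P/∂y = -5v - 10y - 7 = 0, so (v, y) = (7/9, -49/45).
The Hessian has P_{vv} = 2, P_{yy} = -10, P_{vy} = -5, giving D = -45 < 0, so the point is a saddle point.
P(7/9, -49/45) = 364/45.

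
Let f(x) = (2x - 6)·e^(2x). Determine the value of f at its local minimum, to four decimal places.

-148.4132

Differentiating with the product rule gives f'(x) = (4x - 10)·e^(2x). Since e^(2x) > 0, the only critical point is x = 5/2.
f''(5/2) has the same sign as 4 > 0, so this is a local minimum.
f(5/2) = (-1)·e^(5) ≈ -148.4132.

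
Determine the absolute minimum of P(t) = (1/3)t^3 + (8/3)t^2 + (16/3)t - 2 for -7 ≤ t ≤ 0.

-23

P'(t) = t^2 + (16/3)t + 16/3, which vanishes at t = -4 and t = -4/3.
Candidates: P(-7) = -23,  P(-4) = -2,  P(-4/3) = -418/81,  P(0) = -2.
So the minimum is P(-7) = -23.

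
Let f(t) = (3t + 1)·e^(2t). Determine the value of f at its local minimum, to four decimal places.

-0.2833

By the product rule, f'(t) = (6t + 5)·e^(2t). Since e^(2t) > 0, the only critical point is t = -5/6.
f''(-5/6) has the same sign as 6 > 0, so this is a local minimum.
f(-5/6) = (-3/2)·e^(-5/3) ≈ -0.2833.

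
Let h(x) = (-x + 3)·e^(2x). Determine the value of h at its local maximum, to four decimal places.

By the product rule, h'(x) = (-2x + 5)·e^(2x). Since e^(2x) > 0, the only critical point is x = 5/2.
h''(5/2) has the same sign as -2 < 0, so this is a local maximum.
h(5/2) = (1/2)·e^(5) ≈ 74.2066.

74.2066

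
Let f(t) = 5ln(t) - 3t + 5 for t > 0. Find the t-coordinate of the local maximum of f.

f'(t) = 5/t − 3 = 0 gives t = 5/3.
f''(t) = -5/t², which is negative for t > 0, so this is a local maximum.
f(5/3) = 5·ln(5/3) - 5 + 5 ≈ 2.5541.

5/3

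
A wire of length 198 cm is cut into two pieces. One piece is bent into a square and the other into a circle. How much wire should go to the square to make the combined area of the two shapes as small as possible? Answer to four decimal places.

110.8996

Let x be the length used for the square. Square side x/4; circle radius (198−x)/(2π).
A(x) = (x/4)² + π·((198−x)/(2π))² = x²/16 + (198−x)²/(4π) for 0 ≤ x ≤ 198. A'(x) = x/8 − (198−x)/(2π) = 0 gives x = 4·198/(π+4) ≈ 110.8996.
A'' = 1/8 + 1/(2π) > 0, so this gives the minimum combined area; x ≈ 110.8996 cm to the square.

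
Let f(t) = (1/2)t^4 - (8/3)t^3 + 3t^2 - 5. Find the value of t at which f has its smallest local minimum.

f'(t) = 2t^3 - 8t^2 + 6t = 0 at t = 0, 1, 3.
Since f''(t) = 6t^2 - 16t + 6, we get f''(0) = 6 > 0 ⇒ local minimum; f''(1) = -4 < 0 ⇒ local maximum; f''(3) = 12 > 0 ⇒ local minimum.
Thus f has its smallest local minimum at t = 3, with value -19/2.

3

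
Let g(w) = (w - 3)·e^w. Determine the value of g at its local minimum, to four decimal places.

-7.3891

By the product rule, g'(w) = (w - 2)·e^w. Since e^w > 0, the only critical point is w = 2.
g''(2) has the same sign as 1 > 0, so this is a local minimum.
g(2) = (-1)·e^(2) ≈ -7.3891.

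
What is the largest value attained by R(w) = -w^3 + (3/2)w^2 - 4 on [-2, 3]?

The derivative is -3w^2 + 3w, which vanishes at w = 0 and w = 1.
Compare values at every candidate in [-2, 3]: R(-2) = 10,  R(0) = -4,  R(1) = -7/2,  R(3) = -35/2.
Hence the absolute maximum is 10 at w = -2.

10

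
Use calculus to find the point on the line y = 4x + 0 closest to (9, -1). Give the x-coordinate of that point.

Minimize D(x)^2 = (x - 9)^2 + (4x + 1)^2.
d/dx[D^2] = 2(x - 9) + 2·4·(4x + 1) = 0 ⇒ x = 5/17.
Then y = 20/17 and the distance is √(1369/17) ≈ 8.9738.

5/17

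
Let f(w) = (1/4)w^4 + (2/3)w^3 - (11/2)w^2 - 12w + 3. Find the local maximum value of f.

109/12

f'(w) = w^3 + 2w^2 - 11w - 12. Setting f'(w) = 0 gives w ∈ {-4, -1, 3}.
f''(w) = 3w^2 + 4w - 11. f''(-4) = 21 > 0 ⇒ local minimum; f''(-1) = -12 < 0 ⇒ local maximum; f''(3) = 28 > 0 ⇒ local minimum.
So the local maximum value is f(-1) = 109/12.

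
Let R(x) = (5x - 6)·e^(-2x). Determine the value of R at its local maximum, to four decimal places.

Differentiating with the product rule gives R'(x) = (-10x + 17)·e^(-2x). Since e^(-2x) > 0, the only critical point is x = 17/10.
R''(17/10) has the same sign as -10 < 0, so this is a local maximum.
R(17/10) = (5/2)·e^(-17/5) ≈ 0.0834.

0.0834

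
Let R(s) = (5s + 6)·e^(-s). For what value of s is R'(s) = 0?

R'(s) = 5·e^(-s) + (5s + 6)·(-1)·e^(-s) = (-5s - 1)·e^(-s). Since e^(-s) > 0, the only critical point is s = -1/5.
R''(-1/5) has the same sign as -5 < 0, so this is a local maximum.
R(-1/5) = (5)·e^(1/5) ≈ 6.1070.

-1/5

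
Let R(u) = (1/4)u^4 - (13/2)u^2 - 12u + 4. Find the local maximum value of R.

39/4

Critical points: R'(u) = u^3 - 13u - 12 vanishes at u = -3, -1, 4.
R''(u) = 3u^2 - 13. R''(-3) = 14 > 0 ⇒ local minimum; R''(-1) = -10 < 0 ⇒ local maximum; R''(4) = 35 > 0 ⇒ local minimum.
Thus R has its local maximum at u = -1, with value 39/4.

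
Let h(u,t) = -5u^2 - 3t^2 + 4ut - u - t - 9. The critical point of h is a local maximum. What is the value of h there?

∂h/∂u = -10u + 4t - 1 = 0 and ∂h/∂t = 4u - 6t - 1 = 0, so (u, t) = (-5/22, -7/22).
The Hessian has h_{uu} = -10, h_{tt} = -6, h_{ut} = 4, giving D = 44 > 0 with h_{uu} < 0, so the point is a local maximum.
h(-5/22, -7/22) = -96/11.

-96/11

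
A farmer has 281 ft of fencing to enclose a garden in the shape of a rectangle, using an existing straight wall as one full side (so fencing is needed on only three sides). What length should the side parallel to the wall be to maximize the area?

Let the sides perpendicular to the wall have length x and the parallel side y, so 2x + y = 281 and the area is A = xy = x(281 − 2x).
A'(x) = 281 − 4x = 0 gives x = 281/4, and A''(x) = −4 < 0 confirms a maximum.
Then y = 281 − 2·281/4 = 281/2 and A = 78961/8.

281/2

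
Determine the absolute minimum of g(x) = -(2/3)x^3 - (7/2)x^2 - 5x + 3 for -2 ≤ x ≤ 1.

-37/6

The derivative is -2x^2 - 7x - 5, whose only zero in [-2, 1] is x = -1.
Evaluating at the critical points and endpoints: g(-2) = 13/3; g(-1) = 31/6; g(1) = -37/6.
Hence the absolute minimum is -37/6 at x = 1.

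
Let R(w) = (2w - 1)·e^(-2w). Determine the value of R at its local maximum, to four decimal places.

0.1353

By the product rule, R'(w) = (-4w + 4)·e^(-2w). Since e^(-2w) > 0, the only critical point is w = 1.
R''(1) has the same sign as -4 < 0, so this is a local maximum.
R(1) = (1)·e^(-2) ≈ 0.1353.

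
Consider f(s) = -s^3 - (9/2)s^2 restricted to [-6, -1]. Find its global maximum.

Differentiating, f'(s) = -3s^2 - 9s; whose only zero in [-6, -1] is s = -3.
Compare values at every candidate in [-6, -1]: f(-6) = 54; f(-3) = -27/2; f(-1) = -7/2.
So the maximum is f(-6) = 54.

54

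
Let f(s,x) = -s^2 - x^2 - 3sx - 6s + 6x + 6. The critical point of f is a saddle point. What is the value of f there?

∂f/∂s = -2s - 3x - 6 = 0 and ∂f/∂x = -3s - 2x + 6 = 0, so (s, x) = (6, -6).
The Hessian has f_{ss} = -2, f_{xx} = -2, f_{sx} = -3, giving D = -5 < 0, so the point is a saddle point.
f(6, -6) = -30.

-30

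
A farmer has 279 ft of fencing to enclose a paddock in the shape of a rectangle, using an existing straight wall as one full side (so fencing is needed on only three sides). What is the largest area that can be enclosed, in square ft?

77841/8

Let the sides perpendicular to the wall have length x and the parallel side y, so 2x + y = 279 and the area is A = xy = x(279 − 2x).
A'(x) = 279 − 4x = 0 gives x = 279/4, and A''(x) = −4 < 0 confirms a maximum.
Then y = 279 − 2·279/4 = 279/2 and A = 77841/8.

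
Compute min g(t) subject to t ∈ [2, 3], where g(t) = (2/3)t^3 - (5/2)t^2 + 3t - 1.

The derivative is 2t^2 - 5t + 3, which has no zeros in [2, 3].
Compare values at every candidate in [2, 3]: g(2) = 1/3; g(3) = 7/2.
So the minimum is g(2) = 1/3.

1/3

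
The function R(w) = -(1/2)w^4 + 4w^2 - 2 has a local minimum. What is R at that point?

R'(w) = -2w^3 + 8w. Setting R'(w) = 0 gives w ∈ {-2, 0, 2}.
Second-derivative test with R''(w) = -6w^2 + 8: R''(-2) = -16 < 0 ⇒ local maximum; R''(0) = 8 > 0 ⇒ local minimum; R''(2) = -16 < 0 ⇒ local maximum.
The local minimum is R(0) = -2.

-2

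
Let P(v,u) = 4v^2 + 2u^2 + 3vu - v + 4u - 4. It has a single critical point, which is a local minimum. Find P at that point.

-170/23

∂P/∂v = 8v + 3u - 1 = 0 and ∂P/∂u = 3v + 4u + 4 = 0, so (v, u) = (16/23, -35/23).
The Hessian has P_{vv} = 8, P_{uu} = 4, P_{vu} = 3, giving D = 23 > 0 with P_{vv} > 0, so the point is a local minimum.
P(16/23, -35/23) = -170/23.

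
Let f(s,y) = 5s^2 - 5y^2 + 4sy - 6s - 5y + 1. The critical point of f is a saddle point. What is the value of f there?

-59/116

∂f/∂s = 10s + 4y - 6 = 0 and ∂f/∂y = 4s - 10y - 5 = 0, so (s, y) = (20/29, -13/58).
The Hessian has f_{ss} = 10, f_{yy} = -10, f_{sy} = 4, giving D = -116 < 0, so the point is a saddle point.
f(20/29, -13/58) = -59/116.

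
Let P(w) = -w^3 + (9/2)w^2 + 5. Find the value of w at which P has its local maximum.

3

Critical points: P'(w) = -3w^2 + 9w vanishes at w = 0, 3.
P''(w) = -6w + 9. P''(0) = 9 > 0 ⇒ local minimum; P''(3) = -9 < 0 ⇒ local maximum.
So the local maximum value is P(3) = 37/2.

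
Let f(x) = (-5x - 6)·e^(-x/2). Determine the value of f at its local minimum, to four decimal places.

-6.7032

f'(x) = (-5)·e^(-x/2) + (-5x - 6)·(-1/2)·e^(-x/2) = ((5/2)x - 2)·e^(-x/2). Since e^(-x/2) > 0, the only critical point is x = 4/5.
f''(4/5) has the same sign as 5/2 > 0, so this is a local minimum.
f(4/5) = (-10)·e^(-2/5) ≈ -6.7032.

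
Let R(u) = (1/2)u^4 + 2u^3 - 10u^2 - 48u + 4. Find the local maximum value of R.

R'(u) = 2u^3 + 6u^2 - 20u - 48. Setting R'(u) = 0 gives u ∈ {-4, -2, 3}.
Second-derivative test with R''(u) = 6u^2 + 12u - 20: R''(-4) = 28 > 0 ⇒ local minimum; R''(-2) = -20 < 0 ⇒ local maximum; R''(3) = 70 > 0 ⇒ local minimum.
Thus R has its local maximum at u = -2, with value 52.

52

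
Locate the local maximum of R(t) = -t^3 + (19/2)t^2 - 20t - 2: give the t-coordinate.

5

R'(t) = -3t^2 + 19t - 20 = 0 at t = 4/3, 5.
Since R''(t) = -6t + 19, we get R''(4/3) = 11 > 0 ⇒ local minimum; R''(5) = -11 < 0 ⇒ local maximum.
So the local maximum value is R(5) = 21/2.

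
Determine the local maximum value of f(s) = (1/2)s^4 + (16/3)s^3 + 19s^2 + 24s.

Critical points: f'(s) = 2s^3 + 16s^2 + 38s + 24 vanishes at s = -4, -3, -1.
Second-derivative test with f''(s) = 6s^2 + 32s + 38: f''(-4) = 6 > 0 ⇒ local minimum; f''(-3) = -4 < 0 ⇒ local maximum; f''(-1) = 12 > 0 ⇒ local minimum.
Thus f has its local maximum at s = -3, with value -9/2.

-9/2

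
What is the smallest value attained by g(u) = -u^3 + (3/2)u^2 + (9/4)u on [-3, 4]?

-31

g'(u) = -3u^2 + 3u + 9/4, which vanishes at u = -1/2 and u = 3/2.
Evaluating at the critical points and endpoints: g(-3) = 135/4,  g(-1/2) = -5/8,  g(3/2) = 27/8,  g(4) = -31.
Hence the absolute minimum is -31 at u = 4.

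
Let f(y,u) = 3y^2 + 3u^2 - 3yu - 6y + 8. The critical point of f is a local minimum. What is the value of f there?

∂f/∂y = 6y - 3u - 6 = 0 and ∂f/∂u = -3y + 6u = 0, so (y, u) = (4/3, 2/3).
The Hessian has f_{yy} = 6, f_{uu} = 6, f_{yu} = -3, giving D = 27 > 0 with f_{yy} > 0, so the point is a local minimum.
f(4/3, 2/3) = 4.

4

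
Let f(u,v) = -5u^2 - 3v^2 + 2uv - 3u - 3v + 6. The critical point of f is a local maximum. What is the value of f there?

∂f/∂u = -10u + 2v - 3 = 0 and ∂f/∂v = 2u - 6v - 3 = 0, so (u, v) = (-3/7, -9/14).
The Hessian has f_{uu} = -10, f_{vv} = -6, f_{uv} = 2, giving D = 56 > 0 with f_{uu} < 0, so the point is a local maximum.
f(-3/7, -9/14) = 213/28.

213/28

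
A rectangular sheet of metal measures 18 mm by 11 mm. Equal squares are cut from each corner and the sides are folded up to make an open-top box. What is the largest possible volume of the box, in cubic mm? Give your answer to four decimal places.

197.4781

With cut size x, the volume is V(x) = x(18 − 2x)(11 − 2x) for 0 < x < 5.5.
V'(x) = 12x^2 − 116x + 198. Setting V'(x) = 0 gives x ≈ 2.2140 (the root in (0, 5.5)).
V''(x) = 24x − 116 is negative there, so this is the maximum; V ≈ 197.4781.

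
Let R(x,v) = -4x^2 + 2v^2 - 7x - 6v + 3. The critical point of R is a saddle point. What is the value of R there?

25/16

∂R/∂x = -8x - 7 = 0 and ∂R/∂v = 4v - 6 = 0, so (x, v) = (-7/8, 3/2).
The Hessian has R_{xx} = -8, R_{vv} = 4, R_{xv} = 0, giving D = -32 < 0, so the point is a saddle point.
R(-7/8, 3/2) = 25/16.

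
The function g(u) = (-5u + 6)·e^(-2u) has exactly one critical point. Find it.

17/10

By the product rule, g'(u) = (10u - 17)·e^(-2u). Since e^(-2u) > 0, the only critical point is u = 17/10.
g''(17/10) has the same sign as 10 > 0, so this is a local minimum.
g(17/10) = (-5/2)·e^(-17/5) ≈ -0.0834.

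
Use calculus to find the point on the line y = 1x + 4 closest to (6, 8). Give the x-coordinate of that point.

5

Minimize D(x)^2 = (x - 6)^2 + (x - 4)^2.
d/dx[D^2] = 2(x - 6) + 2·1·(x - 4) = 0 ⇒ x = 5.
Then y = 9 and the distance is √(2) ≈ 1.4142.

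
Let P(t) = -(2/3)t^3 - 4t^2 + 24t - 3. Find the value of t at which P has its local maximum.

2

Critical points: P'(t) = -2t^2 - 8t + 24 vanishes at t = -6, 2.
Since P''(t) = -4t - 8, we get P''(-6) = 16 > 0 ⇒ local minimum; P''(2) = -16 < 0 ⇒ local maximum.
So the local maximum value is P(2) = 71/3.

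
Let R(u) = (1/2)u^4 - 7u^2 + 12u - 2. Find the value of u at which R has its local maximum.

1

R'(u) = 2u^3 - 14u + 12. Setting R'(u) = 0 gives u ∈ {-3, 1, 2}.
Since R''(u) = 6u^2 - 14, we get R''(-3) = 40 > 0 ⇒ local minimum; R''(1) = -8 < 0 ⇒ local maximum; R''(2) = 10 > 0 ⇒ local minimum.
Thus R has its local maximum at u = 1, with value 7/2.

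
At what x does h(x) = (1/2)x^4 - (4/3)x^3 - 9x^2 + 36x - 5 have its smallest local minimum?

h'(x) = 2x^3 - 4x^2 - 18x + 36. Setting h'(x) = 0 gives x ∈ {-3, 2, 3}.
Second-derivative test with h''(x) = 6x^2 - 8x - 18: h''(-3) = 60 > 0 ⇒ local minimum; h''(2) = -10 < 0 ⇒ local maximum; h''(3) = 12 > 0 ⇒ local minimum.
So the smallest local minimum value is h(-3) = -235/2.

-3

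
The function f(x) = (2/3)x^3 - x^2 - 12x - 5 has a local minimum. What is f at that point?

-32

f'(x) = 2x^2 - 2x - 12 = 0 at x = -2, 3.
Since f''(x) = 4x - 2, we get f''(-2) = -10 < 0 ⇒ local maximum; f''(3) = 10 > 0 ⇒ local minimum.
So the local minimum value is f(3) = -32.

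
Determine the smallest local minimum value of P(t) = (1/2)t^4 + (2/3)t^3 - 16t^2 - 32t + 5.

-625/3

P'(t) = 2t^3 + 2t^2 - 32t - 32. Setting P'(t) = 0 gives t ∈ {-4, -1, 4}.
Second-derivative test with P''(t) = 6t^2 + 4t - 32: P''(-4) = 48 > 0 ⇒ local minimum; P''(-1) = -30 < 0 ⇒ local maximum; P''(4) = 80 > 0 ⇒ local minimum.
The smallest local minimum is P(4) = -625/3.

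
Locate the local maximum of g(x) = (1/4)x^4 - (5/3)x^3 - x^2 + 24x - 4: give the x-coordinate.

g'(x) = x^3 - 5x^2 - 2x + 24 = 0 at x = -2, 3, 4.
g''(x) = 3x^2 - 10x - 2. g''(-2) = 30 > 0 ⇒ local minimum; g''(3) = -5 < 0 ⇒ local maximum; g''(4) = 6 > 0 ⇒ local minimum.
So the local maximum value is g(3) = 137/4.

3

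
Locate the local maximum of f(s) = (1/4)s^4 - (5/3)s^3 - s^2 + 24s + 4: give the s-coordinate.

f'(s) = s^3 - 5s^2 - 2s + 24 = 0 at s = -2, 3, 4.
f''(s) = 3s^2 - 10s - 2. f''(-2) = 30 > 0 ⇒ local minimum; f''(3) = -5 < 0 ⇒ local maximum; f''(4) = 6 > 0 ⇒ local minimum.
The local maximum is f(3) = 169/4.

3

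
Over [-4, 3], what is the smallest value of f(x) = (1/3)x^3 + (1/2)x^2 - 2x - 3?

-25/3

The derivative is x^2 + x - 2, which vanishes at x = -2 and x = 1.
Evaluating at the critical points and endpoints: f(-4) = -25/3,  f(-2) = 1/3,  f(1) = -25/6,  f(3) = 9/2.
The minimum over the interval is -25/3, attained at x = -4.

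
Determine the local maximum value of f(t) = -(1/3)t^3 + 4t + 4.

Critical points: f'(t) = -t^2 + 4 vanishes at t = -2, 2.
Second-derivative test with f''(t) = -2t: f''(-2) = 4 > 0 ⇒ local minimum; f''(2) = -4 < 0 ⇒ local maximum.
Thus f has its local maximum at t = 2, with value 28/3.

28/3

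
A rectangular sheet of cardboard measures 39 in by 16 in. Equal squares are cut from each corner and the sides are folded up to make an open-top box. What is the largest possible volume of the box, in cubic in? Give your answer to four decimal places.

With cut size x, the volume is V(x) = x(39 − 2x)(16 − 2x) for 0 < x < 8.
V'(x) = 12x^2 − 220x + 624. Setting V'(x) = 0 gives x ≈ 3.5074 (the root in (0, 8)).
V''(x) = 24x − 220 is negative there, so this is the maximum; V ≈ 1008.0037.

1008.0037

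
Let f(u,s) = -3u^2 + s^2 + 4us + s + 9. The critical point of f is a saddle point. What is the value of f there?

249/28

∂f/∂u = -6u + 4s = 0 and ∂f/∂s = 4u + 2s + 1 = 0, so (u, s) = (-1/7, -3/14).
The Hessian has f_{uu} = -6, f_{ss} = 2, f_{us} = 4, giving D = -28 < 0, so the point is a saddle point.
f(-1/7, -3/14) = 249/28.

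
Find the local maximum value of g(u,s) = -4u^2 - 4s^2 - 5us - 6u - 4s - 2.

10/39

∂g/∂u = -8u - 5s - 6 = 0 and ∂g/∂s = -5u - 8s - 4 = 0, so (u, s) = (-28/39, -2/39).
The Hessian has g_{uu} = -8, g_{ss} = -8, g_{us} = -5, giving D = 39 > 0 with g_{uu} < 0, so the point is a local maximum.
g(-28/39, -2/39) = 10/39.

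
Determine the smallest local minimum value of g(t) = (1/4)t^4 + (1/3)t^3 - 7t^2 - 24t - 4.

-380/3

g'(t) = t^3 + t^2 - 14t - 24 = 0 at t = -3, -2, 4.
Since g''(t) = 3t^2 + 2t - 14, we get g''(-3) = 7 > 0 ⇒ local minimum; g''(-2) = -6 < 0 ⇒ local maximum; g''(4) = 42 > 0 ⇒ local minimum.
Thus g has its smallest local minimum at t = 4, with value -380/3.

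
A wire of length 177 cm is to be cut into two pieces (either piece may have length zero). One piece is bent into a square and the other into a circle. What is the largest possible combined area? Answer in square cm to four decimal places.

2493.0826

Let x be the length used for the square. Square side x/4; circle radius (177−x)/(2π).
A(x) = (x/4)² + π·((177−x)/(2π))² = x²/16 + (177−x)²/(4π) for 0 ≤ x ≤ 177. A'(x) = x/8 − (177−x)/(2π) = 0 gives x = 4·177/(π+4) ≈ 99.1376.
A'' > 0, so the interior critical point is a minimum; the maximum is at an endpoint. A(0) = 2493.0826 and A(177) = 1958.0625, so the largest area is 2493.0826.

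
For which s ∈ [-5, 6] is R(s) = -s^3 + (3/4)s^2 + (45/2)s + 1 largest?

Differentiating, R'(s) = -3s^2 + (3/2)s + 45/2; which vanishes at s = -5/2 and s = 3.
Evaluating at the critical points and endpoints: R(-5) = 129/4, R(-5/2) = -559/16, R(3) = 193/4, R(6) = -53.
Hence the absolute maximum is 193/4 at s = 3.

3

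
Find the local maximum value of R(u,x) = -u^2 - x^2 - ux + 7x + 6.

∂R/∂u = -2u - x = 0 and ∂R/∂x = -u - 2x + 7 = 0, so (u, x) = (-7/3, 14/3).
The Hessian has R_{uu} = -2, R_{xx} = -2, R_{ux} = -1, giving D = 3 > 0 with R_{uu} < 0, so the point is a local maximum.
R(-7/3, 14/3) = 67/3.

67/3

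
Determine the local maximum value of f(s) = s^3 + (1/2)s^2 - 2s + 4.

11/2

f'(s) = 3s^2 + s - 2 = 0 at s = -1, 2/3.
Second-derivative test with f''(s) = 6s + 1: f''(-1) = -5 < 0 ⇒ local maximum; f''(2/3) = 5 > 0 ⇒ local minimum.
Thus f has its local maximum at s = -1, with value 11/2.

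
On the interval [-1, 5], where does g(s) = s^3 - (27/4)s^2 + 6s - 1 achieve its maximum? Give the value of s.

g'(s) = 3s^2 - (27/2)s + 6, which vanishes at s = 1/2 and s = 4.
Candidates: g(-1) = -59/4; g(1/2) = 7/16; g(4) = -21; g(5) = -59/4.
So the maximum is g(1/2) = 7/16.

1/2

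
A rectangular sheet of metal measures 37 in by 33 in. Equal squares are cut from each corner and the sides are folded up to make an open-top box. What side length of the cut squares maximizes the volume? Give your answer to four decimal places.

With cut size x, the volume is V(x) = x(37 − 2x)(33 − 2x) for 0 < x < 16.5.
V'(x) = 12x^2 − 280x + 1221. Setting V'(x) = 0 gives x ≈ 5.8048 (the root in (0, 16.5)).
V''(x) = 24x − 280 is negative there, so this is the maximum; V ≈ 3152.6496.

5.8048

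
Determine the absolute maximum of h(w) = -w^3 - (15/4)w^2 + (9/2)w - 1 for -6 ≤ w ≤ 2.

Differentiating, h'(w) = -3w^2 - (15/2)w + 9/2; which vanishes at w = -3 and w = 1/2.
Compare values at every candidate in [-6, 2]: h(-6) = 53; h(-3) = -85/4; h(1/2) = 3/16; h(2) = -15.
Hence the absolute maximum is 53 at w = -6.

53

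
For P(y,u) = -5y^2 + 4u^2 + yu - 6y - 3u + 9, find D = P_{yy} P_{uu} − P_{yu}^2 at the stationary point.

∂P/∂y = -10y + u - 6 = 0 and ∂P/∂u = y + 8u - 3 = 0, so (y, u) = (-5/9, 4/9).
The Hessian has P_{yy} = -10, P_{uu} = 8, P_{yu} = 1, giving D = -81 < 0, so the point is a saddle point.
D = (-10)·(8) − (1)^2 = -81.

-81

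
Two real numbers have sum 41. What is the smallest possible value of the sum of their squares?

With a + b = 41, a^2 + b^2 = a^2 + (41 − a)^2.
The derivative 2a − 2(41 − a) = 4a − 82 vanishes at a = 41/2; second derivative 4 > 0, a minimum.
The minimum is 2·(41/2)^2 = 1681/2.

1681/2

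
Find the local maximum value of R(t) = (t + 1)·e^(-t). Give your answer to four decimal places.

By the product rule, R'(t) = (-t)·e^(-t). Since e^(-t) > 0, the only critical point is t = 0.
R''(0) has the same sign as -1 < 0, so this is a local maximum.
R(0) = (1)·e^(0) ≈ 1.0000.

1.0000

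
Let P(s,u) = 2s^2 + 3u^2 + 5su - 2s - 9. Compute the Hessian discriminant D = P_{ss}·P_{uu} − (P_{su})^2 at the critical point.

∂P/∂s = 4s + 5u - 2 = 0 and ∂P/∂u = 5s + 6u = 0, so (s, u) = (-12, 10).
The Hessian has P_{ss} = 4, P_{uu} = 6, P_{su} = 5, giving D = -1 < 0, so the point is a saddle point.
D = (4)·(6) − (5)^2 = -1.

-1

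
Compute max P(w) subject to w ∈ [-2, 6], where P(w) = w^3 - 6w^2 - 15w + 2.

10

P'(w) = 3w^2 - 12w - 15, which vanishes at w = -1 and w = 5.
Evaluating at the critical points and endpoints: P(-2) = 0, P(-1) = 10, P(5) = -98, P(6) = -88.
Hence the absolute maximum is 10 at w = -1.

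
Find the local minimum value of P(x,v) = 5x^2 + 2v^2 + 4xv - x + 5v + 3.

∂P/∂x = 10x + 4v - 1 = 0 and ∂P/∂v = 4x + 4v + 5 = 0, so (x, v) = (1, -9/4).
The Hessian has P_{xx} = 10, P_{vv} = 4, P_{xv} = 4, giving D = 24 > 0 with P_{xx} > 0, so the point is a local minimum.
P(1, -9/4) = -25/8.

-25/8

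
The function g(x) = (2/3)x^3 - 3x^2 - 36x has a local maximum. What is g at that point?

63

g'(x) = 2x^2 - 6x - 36. Setting g'(x) = 0 gives x ∈ {-3, 6}.
Second-derivative test with g''(x) = 4x - 6: g''(-3) = -18 < 0 ⇒ local maximum; g''(6) = 18 > 0 ⇒ local minimum.
So the local maximum value is g(-3) = 63.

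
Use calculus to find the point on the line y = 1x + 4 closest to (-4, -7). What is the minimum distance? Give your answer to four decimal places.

Minimize D(x)^2 = (x + 4)^2 + (x + 11)^2.
d/dx[D^2] = 2(x + 4) + 2·1·(x + 11) = 0 ⇒ x = -15/2.
Then y = -7/2 and the distance is √(49/2) ≈ 4.9497.

4.9497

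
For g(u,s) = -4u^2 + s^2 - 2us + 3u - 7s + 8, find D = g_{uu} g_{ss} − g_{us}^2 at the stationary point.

∂g/∂u = -8u - 2s + 3 = 0 and ∂g/∂s = -2u + 2s - 7 = 0, so (u, s) = (-2/5, 31/10).
The Hessian has g_{uu} = -8, g_{ss} = 2, g_{us} = -2, giving D = -20 < 0, so the point is a saddle point.
D = (-8)·(2) − (-2)^2 = -20.

-20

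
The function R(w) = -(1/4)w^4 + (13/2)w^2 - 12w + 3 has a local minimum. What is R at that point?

-11/4

Critical points: R'(w) = -w^3 + 13w - 12 vanishes at w = -4, 1, 3.
Second-derivative test with R''(w) = -3w^2 + 13: R''(-4) = -35 < 0 ⇒ local maximum; R''(1) = 10 > 0 ⇒ local minimum; R''(3) = -14 < 0 ⇒ local maximum.
So the local minimum value is R(1) = -11/4.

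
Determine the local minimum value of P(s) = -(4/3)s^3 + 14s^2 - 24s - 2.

-40/3

Critical points: P'(s) = -4s^2 + 28s - 24 vanishes at s = 1, 6.
Since P''(s) = -8s + 28, we get P''(1) = 20 > 0 ⇒ local minimum; P''(6) = -20 < 0 ⇒ local maximum.
Thus P has its local minimum at s = 1, with value -40/3.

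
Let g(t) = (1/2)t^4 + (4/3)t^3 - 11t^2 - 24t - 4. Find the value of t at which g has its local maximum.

-1

g'(t) = 2t^3 + 4t^2 - 22t - 24 = 0 at t = -4, -1, 3.
g''(t) = 6t^2 + 8t - 22. g''(-4) = 42 > 0 ⇒ local minimum; g''(-1) = -24 < 0 ⇒ local maximum; g''(3) = 56 > 0 ⇒ local minimum.
Thus g has its local maximum at t = -1, with value 49/6.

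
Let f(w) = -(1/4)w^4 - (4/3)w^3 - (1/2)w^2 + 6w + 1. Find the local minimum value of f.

Critical points: f'(w) = -w^3 - 4w^2 - w + 6 vanishes at w = -3, -2, 1.
Second-derivative test with f''(w) = -3w^2 - 8w - 1: f''(-3) = -4 < 0 ⇒ local maximum; f''(-2) = 3 > 0 ⇒ local minimum; f''(1) = -12 < 0 ⇒ local maximum.
So the local minimum value is f(-2) = -19/3.

-19/3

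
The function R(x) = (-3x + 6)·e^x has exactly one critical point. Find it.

1

Differentiating with the product rule gives R'(x) = (-3x + 3)·e^x. Since e^x > 0, the only critical point is x = 1.
R''(1) has the same sign as -3 < 0, so this is a local maximum.
R(1) = (3)·e^(1) ≈ 8.1548.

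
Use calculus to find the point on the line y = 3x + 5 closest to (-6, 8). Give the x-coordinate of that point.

Minimize D(x)^2 = (x + 6)^2 + (3x - 3)^2.
d/dx[D^2] = 2(x + 6) + 2·3·(3x - 3) = 0 ⇒ x = 3/10.
Then y = 59/10 and the distance is √(441/10) ≈ 6.6408.

3/10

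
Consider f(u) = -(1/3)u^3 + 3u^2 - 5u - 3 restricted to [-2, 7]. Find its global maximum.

65/3

The derivative is -u^2 + 6u - 5, which vanishes at u = 1 and u = 5.
Compare values at every candidate in [-2, 7]: f(-2) = 65/3,  f(1) = -16/3,  f(5) = 16/3,  f(7) = -16/3.
The maximum over the interval is 65/3, attained at u = -2.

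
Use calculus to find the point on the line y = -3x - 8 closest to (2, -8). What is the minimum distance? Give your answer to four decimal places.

Minimize D(x)^2 = (x - 2)^2 + (-3x)^2.
d/dx[D^2] = 2(x - 2) + 2·(-3)·(-3x) = 0 ⇒ x = 1/5.
Then y = -43/5 and the distance is √(18/5) ≈ 1.8974.

1.8974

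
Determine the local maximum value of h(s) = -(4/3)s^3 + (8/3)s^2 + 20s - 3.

45

Critical points: h'(s) = -4s^2 + (16/3)s + 20 vanishes at s = -5/3, 3.
Second-derivative test with h''(s) = -8s + 16/3: h''(-5/3) = 56/3 > 0 ⇒ local minimum; h''(3) = -56/3 < 0 ⇒ local maximum.
Thus h has its local maximum at s = 3, with value 45.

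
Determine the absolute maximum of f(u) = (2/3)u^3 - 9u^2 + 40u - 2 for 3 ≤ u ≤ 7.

Differentiating, f'(u) = 2u^2 - 18u + 40; which vanishes at u = 4 and u = 5.
Candidates: f(3) = 55,  f(4) = 170/3,  f(5) = 169/3,  f(7) = 197/3.
So the maximum is f(7) = 197/3.

197/3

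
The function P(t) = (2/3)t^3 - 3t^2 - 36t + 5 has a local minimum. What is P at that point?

-175

Critical points: P'(t) = 2t^2 - 6t - 36 vanishes at t = -3, 6.
P''(t) = 4t - 6. P''(-3) = -18 < 0 ⇒ local maximum; P''(6) = 18 > 0 ⇒ local minimum.
Thus P has its local minimum at t = 6, with value -175.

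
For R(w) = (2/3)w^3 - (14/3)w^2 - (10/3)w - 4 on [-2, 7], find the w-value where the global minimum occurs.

5

Differentiating, R'(w) = 2w^2 - (28/3)w - 10/3; which vanishes at w = -1/3 and w = 5.
Candidates: R(-2) = -64/3, R(-1/3) = -278/81, R(5) = -54, R(7) = -82/3.
So the minimum is R(5) = -54.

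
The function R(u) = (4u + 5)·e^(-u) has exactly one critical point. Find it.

Differentiating with the product rule gives R'(u) = (-4u - 1)·e^(-u). Since e^(-u) > 0, the only critical point is u = -1/4.
R''(-1/4) has the same sign as -4 < 0, so this is a local maximum.
R(-1/4) = (4)·e^(1/4) ≈ 5.1361.

-1/4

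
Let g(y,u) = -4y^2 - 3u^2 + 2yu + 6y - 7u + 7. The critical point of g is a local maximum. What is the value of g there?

12

∂g/∂y = -8y + 2u + 6 = 0 and ∂g/∂u = 2y - 6u - 7 = 0, so (y, u) = (1/2, -1).
The Hessian has g_{yy} = -8, g_{uu} = -6, g_{yu} = 2, giving D = 44 > 0 with g_{yy} < 0, so the point is a local maximum.
g(1/2, -1) = 12.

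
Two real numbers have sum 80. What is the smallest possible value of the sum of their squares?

3200

With a + b = 80, a^2 + b^2 = a^2 + (80 − a)^2.
The derivative 2a − 2(80 − a) = 4a − 160 vanishes at a = 40; second derivative 4 > 0, a minimum.
The minimum is 2·(40)^2 = 3200.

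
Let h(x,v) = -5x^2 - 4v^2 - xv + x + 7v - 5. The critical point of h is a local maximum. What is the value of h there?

-153/79

∂h/∂x = -10x - v + 1 = 0 and ∂h/∂v = -x - 8v + 7 = 0, so (x, v) = (1/79, 69/79).
The Hessian has h_{xx} = -10, h_{vv} = -8, h_{xv} = -1, giving D = 79 > 0 with h_{xx} < 0, so the point is a local maximum.
h(1/79, 69/79) = -153/79.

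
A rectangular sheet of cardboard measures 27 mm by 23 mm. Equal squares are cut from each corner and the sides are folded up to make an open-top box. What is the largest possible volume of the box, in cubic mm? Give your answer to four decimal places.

1140.8205

With cut size x, the volume is V(x) = x(27 − 2x)(23 − 2x) for 0 < x < 11.5.
V'(x) = 12x^2 − 200x + 621. Setting V'(x) = 0 gives x ≈ 4.1269 (the root in (0, 11.5)).
V''(x) = 24x − 200 is negative there, so this is the maximum; V ≈ 1140.8205.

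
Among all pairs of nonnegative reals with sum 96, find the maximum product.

With x + y = 96, the product is P(x) = x(96 − x).
P'(x) = 96 − 2x = 0 gives x = 48; P'' = −2 < 0, so this is the maximum.
P = 48·48 = 2304.

2304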